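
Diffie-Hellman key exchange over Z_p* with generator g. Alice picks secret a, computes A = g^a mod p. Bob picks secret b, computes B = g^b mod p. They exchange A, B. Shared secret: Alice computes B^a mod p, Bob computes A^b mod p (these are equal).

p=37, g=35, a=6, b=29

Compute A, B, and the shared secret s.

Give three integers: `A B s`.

Answer: 27 13 11

Derivation:
A = 35^6 mod 37  (bits of 6 = 110)
  bit 0 = 1: r = r^2 * 35 mod 37 = 1^2 * 35 = 1*35 = 35
  bit 1 = 1: r = r^2 * 35 mod 37 = 35^2 * 35 = 4*35 = 29
  bit 2 = 0: r = r^2 mod 37 = 29^2 = 27
  -> A = 27
B = 35^29 mod 37  (bits of 29 = 11101)
  bit 0 = 1: r = r^2 * 35 mod 37 = 1^2 * 35 = 1*35 = 35
  bit 1 = 1: r = r^2 * 35 mod 37 = 35^2 * 35 = 4*35 = 29
  bit 2 = 1: r = r^2 * 35 mod 37 = 29^2 * 35 = 27*35 = 20
  bit 3 = 0: r = r^2 mod 37 = 20^2 = 30
  bit 4 = 1: r = r^2 * 35 mod 37 = 30^2 * 35 = 12*35 = 13
  -> B = 13
s = B^a = 13^6 mod 37  (bits of 6 = 110)
  bit 0 = 1: r = r^2 * 13 mod 37 = 1^2 * 13 = 1*13 = 13
  bit 1 = 1: r = r^2 * 13 mod 37 = 13^2 * 13 = 21*13 = 14
  bit 2 = 0: r = r^2 mod 37 = 14^2 = 11
  -> s = B^a = 11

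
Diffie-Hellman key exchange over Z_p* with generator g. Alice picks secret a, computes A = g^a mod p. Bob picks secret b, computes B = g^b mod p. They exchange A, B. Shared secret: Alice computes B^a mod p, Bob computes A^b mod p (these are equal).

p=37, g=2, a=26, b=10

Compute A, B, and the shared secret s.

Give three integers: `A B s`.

Answer: 3 25 34

Derivation:
A = 2^26 mod 37  (bits of 26 = 11010)
  bit 0 = 1: r = r^2 * 2 mod 37 = 1^2 * 2 = 1*2 = 2
  bit 1 = 1: r = r^2 * 2 mod 37 = 2^2 * 2 = 4*2 = 8
  bit 2 = 0: r = r^2 mod 37 = 8^2 = 27
  bit 3 = 1: r = r^2 * 2 mod 37 = 27^2 * 2 = 26*2 = 15
  bit 4 = 0: r = r^2 mod 37 = 15^2 = 3
  -> A = 3
B = 2^10 mod 37  (bits of 10 = 1010)
  bit 0 = 1: r = r^2 * 2 mod 37 = 1^2 * 2 = 1*2 = 2
  bit 1 = 0: r = r^2 mod 37 = 2^2 = 4
  bit 2 = 1: r = r^2 * 2 mod 37 = 4^2 * 2 = 16*2 = 32
  bit 3 = 0: r = r^2 mod 37 = 32^2 = 25
  -> B = 25
s = B^a = 25^26 mod 37  (bits of 26 = 11010)
  bit 0 = 1: r = r^2 * 25 mod 37 = 1^2 * 25 = 1*25 = 25
  bit 1 = 1: r = r^2 * 25 mod 37 = 25^2 * 25 = 33*25 = 11
  bit 2 = 0: r = r^2 mod 37 = 11^2 = 10
  bit 3 = 1: r = r^2 * 25 mod 37 = 10^2 * 25 = 26*25 = 21
  bit 4 = 0: r = r^2 mod 37 = 21^2 = 34
  -> s = B^a = 34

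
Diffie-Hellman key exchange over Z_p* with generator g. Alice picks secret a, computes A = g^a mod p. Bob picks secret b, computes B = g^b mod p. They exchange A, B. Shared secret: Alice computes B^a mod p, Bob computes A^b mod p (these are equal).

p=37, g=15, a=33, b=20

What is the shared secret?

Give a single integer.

A = 15^33 mod 37  (bits of 33 = 100001)
  bit 0 = 1: r = r^2 * 15 mod 37 = 1^2 * 15 = 1*15 = 15
  bit 1 = 0: r = r^2 mod 37 = 15^2 = 3
  bit 2 = 0: r = r^2 mod 37 = 3^2 = 9
  bit 3 = 0: r = r^2 mod 37 = 9^2 = 7
  bit 4 = 0: r = r^2 mod 37 = 7^2 = 12
  bit 5 = 1: r = r^2 * 15 mod 37 = 12^2 * 15 = 33*15 = 14
  -> A = 14
B = 15^20 mod 37  (bits of 20 = 10100)
  bit 0 = 1: r = r^2 * 15 mod 37 = 1^2 * 15 = 1*15 = 15
  bit 1 = 0: r = r^2 mod 37 = 15^2 = 3
  bit 2 = 1: r = r^2 * 15 mod 37 = 3^2 * 15 = 9*15 = 24
  bit 3 = 0: r = r^2 mod 37 = 24^2 = 21
  bit 4 = 0: r = r^2 mod 37 = 21^2 = 34
  -> B = 34
s = B^a = 34^33 mod 37  (bits of 33 = 100001)
  bit 0 = 1: r = r^2 * 34 mod 37 = 1^2 * 34 = 1*34 = 34
  bit 1 = 0: r = r^2 mod 37 = 34^2 = 9
  bit 2 = 0: r = r^2 mod 37 = 9^2 = 7
  bit 3 = 0: r = r^2 mod 37 = 7^2 = 12
  bit 4 = 0: r = r^2 mod 37 = 12^2 = 33
  bit 5 = 1: r = r^2 * 34 mod 37 = 33^2 * 34 = 16*34 = 26
  -> s = B^a = 26

Answer: 26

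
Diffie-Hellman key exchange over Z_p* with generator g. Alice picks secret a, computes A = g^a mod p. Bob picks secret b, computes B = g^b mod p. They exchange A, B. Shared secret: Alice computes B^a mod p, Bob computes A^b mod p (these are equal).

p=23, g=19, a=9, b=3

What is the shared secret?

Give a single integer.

Answer: 11

Derivation:
A = 19^9 mod 23  (bits of 9 = 1001)
  bit 0 = 1: r = r^2 * 19 mod 23 = 1^2 * 19 = 1*19 = 19
  bit 1 = 0: r = r^2 mod 23 = 19^2 = 16
  bit 2 = 0: r = r^2 mod 23 = 16^2 = 3
  bit 3 = 1: r = r^2 * 19 mod 23 = 3^2 * 19 = 9*19 = 10
  -> A = 10
B = 19^3 mod 23  (bits of 3 = 11)
  bit 0 = 1: r = r^2 * 19 mod 23 = 1^2 * 19 = 1*19 = 19
  bit 1 = 1: r = r^2 * 19 mod 23 = 19^2 * 19 = 16*19 = 5
  -> B = 5
s = B^a = 5^9 mod 23  (bits of 9 = 1001)
  bit 0 = 1: r = r^2 * 5 mod 23 = 1^2 * 5 = 1*5 = 5
  bit 1 = 0: r = r^2 mod 23 = 5^2 = 2
  bit 2 = 0: r = r^2 mod 23 = 2^2 = 4
  bit 3 = 1: r = r^2 * 5 mod 23 = 4^2 * 5 = 16*5 = 11
  -> s = B^a = 11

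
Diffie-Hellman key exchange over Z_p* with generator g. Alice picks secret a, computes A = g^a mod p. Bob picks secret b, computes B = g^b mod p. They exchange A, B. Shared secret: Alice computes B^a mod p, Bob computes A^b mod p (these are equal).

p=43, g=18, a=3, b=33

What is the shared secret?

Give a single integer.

A = 18^3 mod 43  (bits of 3 = 11)
  bit 0 = 1: r = r^2 * 18 mod 43 = 1^2 * 18 = 1*18 = 18
  bit 1 = 1: r = r^2 * 18 mod 43 = 18^2 * 18 = 23*18 = 27
  -> A = 27
B = 18^33 mod 43  (bits of 33 = 100001)
  bit 0 = 1: r = r^2 * 18 mod 43 = 1^2 * 18 = 1*18 = 18
  bit 1 = 0: r = r^2 mod 43 = 18^2 = 23
  bit 2 = 0: r = r^2 mod 43 = 23^2 = 13
  bit 3 = 0: r = r^2 mod 43 = 13^2 = 40
  bit 4 = 0: r = r^2 mod 43 = 40^2 = 9
  bit 5 = 1: r = r^2 * 18 mod 43 = 9^2 * 18 = 38*18 = 39
  -> B = 39
s = B^a = 39^3 mod 43  (bits of 3 = 11)
  bit 0 = 1: r = r^2 * 39 mod 43 = 1^2 * 39 = 1*39 = 39
  bit 1 = 1: r = r^2 * 39 mod 43 = 39^2 * 39 = 16*39 = 22
  -> s = B^a = 22

Answer: 22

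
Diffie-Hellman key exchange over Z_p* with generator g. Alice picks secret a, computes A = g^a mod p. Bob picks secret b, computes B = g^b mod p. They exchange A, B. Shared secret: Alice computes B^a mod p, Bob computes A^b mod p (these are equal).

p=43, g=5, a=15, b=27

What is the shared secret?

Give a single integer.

A = 5^15 mod 43  (bits of 15 = 1111)
  bit 0 = 1: r = r^2 * 5 mod 43 = 1^2 * 5 = 1*5 = 5
  bit 1 = 1: r = r^2 * 5 mod 43 = 5^2 * 5 = 25*5 = 39
  bit 2 = 1: r = r^2 * 5 mod 43 = 39^2 * 5 = 16*5 = 37
  bit 3 = 1: r = r^2 * 5 mod 43 = 37^2 * 5 = 36*5 = 8
  -> A = 8
B = 5^27 mod 43  (bits of 27 = 11011)
  bit 0 = 1: r = r^2 * 5 mod 43 = 1^2 * 5 = 1*5 = 5
  bit 1 = 1: r = r^2 * 5 mod 43 = 5^2 * 5 = 25*5 = 39
  bit 2 = 0: r = r^2 mod 43 = 39^2 = 16
  bit 3 = 1: r = r^2 * 5 mod 43 = 16^2 * 5 = 41*5 = 33
  bit 4 = 1: r = r^2 * 5 mod 43 = 33^2 * 5 = 14*5 = 27
  -> B = 27
s = B^a = 27^15 mod 43  (bits of 15 = 1111)
  bit 0 = 1: r = r^2 * 27 mod 43 = 1^2 * 27 = 1*27 = 27
  bit 1 = 1: r = r^2 * 27 mod 43 = 27^2 * 27 = 41*27 = 32
  bit 2 = 1: r = r^2 * 27 mod 43 = 32^2 * 27 = 35*27 = 42
  bit 3 = 1: r = r^2 * 27 mod 43 = 42^2 * 27 = 1*27 = 27
  -> s = B^a = 27

Answer: 27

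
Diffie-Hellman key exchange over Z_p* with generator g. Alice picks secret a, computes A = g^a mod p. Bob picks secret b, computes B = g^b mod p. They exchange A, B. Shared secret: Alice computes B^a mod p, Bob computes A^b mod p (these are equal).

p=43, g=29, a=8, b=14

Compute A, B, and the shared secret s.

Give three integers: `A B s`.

A = 29^8 mod 43  (bits of 8 = 1000)
  bit 0 = 1: r = r^2 * 29 mod 43 = 1^2 * 29 = 1*29 = 29
  bit 1 = 0: r = r^2 mod 43 = 29^2 = 24
  bit 2 = 0: r = r^2 mod 43 = 24^2 = 17
  bit 3 = 0: r = r^2 mod 43 = 17^2 = 31
  -> A = 31
B = 29^14 mod 43  (bits of 14 = 1110)
  bit 0 = 1: r = r^2 * 29 mod 43 = 1^2 * 29 = 1*29 = 29
  bit 1 = 1: r = r^2 * 29 mod 43 = 29^2 * 29 = 24*29 = 8
  bit 2 = 1: r = r^2 * 29 mod 43 = 8^2 * 29 = 21*29 = 7
  bit 3 = 0: r = r^2 mod 43 = 7^2 = 6
  -> B = 6
s = B^a = 6^8 mod 43  (bits of 8 = 1000)
  bit 0 = 1: r = r^2 * 6 mod 43 = 1^2 * 6 = 1*6 = 6
  bit 1 = 0: r = r^2 mod 43 = 6^2 = 36
  bit 2 = 0: r = r^2 mod 43 = 36^2 = 6
  bit 3 = 0: r = r^2 mod 43 = 6^2 = 36
  -> s = B^a = 36

Answer: 31 6 36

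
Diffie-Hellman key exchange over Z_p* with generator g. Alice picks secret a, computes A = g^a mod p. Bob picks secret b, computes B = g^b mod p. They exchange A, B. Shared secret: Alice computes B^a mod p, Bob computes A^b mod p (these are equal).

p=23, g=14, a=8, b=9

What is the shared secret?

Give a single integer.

A = 14^8 mod 23  (bits of 8 = 1000)
  bit 0 = 1: r = r^2 * 14 mod 23 = 1^2 * 14 = 1*14 = 14
  bit 1 = 0: r = r^2 mod 23 = 14^2 = 12
  bit 2 = 0: r = r^2 mod 23 = 12^2 = 6
  bit 3 = 0: r = r^2 mod 23 = 6^2 = 13
  -> A = 13
B = 14^9 mod 23  (bits of 9 = 1001)
  bit 0 = 1: r = r^2 * 14 mod 23 = 1^2 * 14 = 1*14 = 14
  bit 1 = 0: r = r^2 mod 23 = 14^2 = 12
  bit 2 = 0: r = r^2 mod 23 = 12^2 = 6
  bit 3 = 1: r = r^2 * 14 mod 23 = 6^2 * 14 = 13*14 = 21
  -> B = 21
s = B^a = 21^8 mod 23  (bits of 8 = 1000)
  bit 0 = 1: r = r^2 * 21 mod 23 = 1^2 * 21 = 1*21 = 21
  bit 1 = 0: r = r^2 mod 23 = 21^2 = 4
  bit 2 = 0: r = r^2 mod 23 = 4^2 = 16
  bit 3 = 0: r = r^2 mod 23 = 16^2 = 3
  -> s = B^a = 3

Answer: 3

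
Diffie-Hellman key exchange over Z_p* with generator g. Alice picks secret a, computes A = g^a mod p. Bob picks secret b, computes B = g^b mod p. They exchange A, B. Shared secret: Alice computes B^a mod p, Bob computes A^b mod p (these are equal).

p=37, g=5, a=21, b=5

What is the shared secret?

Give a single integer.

Answer: 8

Derivation:
A = 5^21 mod 37  (bits of 21 = 10101)
  bit 0 = 1: r = r^2 * 5 mod 37 = 1^2 * 5 = 1*5 = 5
  bit 1 = 0: r = r^2 mod 37 = 5^2 = 25
  bit 2 = 1: r = r^2 * 5 mod 37 = 25^2 * 5 = 33*5 = 17
  bit 3 = 0: r = r^2 mod 37 = 17^2 = 30
  bit 4 = 1: r = r^2 * 5 mod 37 = 30^2 * 5 = 12*5 = 23
  -> A = 23
B = 5^5 mod 37  (bits of 5 = 101)
  bit 0 = 1: r = r^2 * 5 mod 37 = 1^2 * 5 = 1*5 = 5
  bit 1 = 0: r = r^2 mod 37 = 5^2 = 25
  bit 2 = 1: r = r^2 * 5 mod 37 = 25^2 * 5 = 33*5 = 17
  -> B = 17
s = B^a = 17^21 mod 37  (bits of 21 = 10101)
  bit 0 = 1: r = r^2 * 17 mod 37 = 1^2 * 17 = 1*17 = 17
  bit 1 = 0: r = r^2 mod 37 = 17^2 = 30
  bit 2 = 1: r = r^2 * 17 mod 37 = 30^2 * 17 = 12*17 = 19
  bit 3 = 0: r = r^2 mod 37 = 19^2 = 28
  bit 4 = 1: r = r^2 * 17 mod 37 = 28^2 * 17 = 7*17 = 8
  -> s = B^a = 8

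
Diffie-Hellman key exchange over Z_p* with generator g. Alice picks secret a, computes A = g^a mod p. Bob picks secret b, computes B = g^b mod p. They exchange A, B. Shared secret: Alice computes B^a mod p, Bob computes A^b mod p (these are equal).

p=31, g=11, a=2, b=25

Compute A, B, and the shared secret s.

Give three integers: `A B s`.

Answer: 28 26 25

Derivation:
A = 11^2 mod 31  (bits of 2 = 10)
  bit 0 = 1: r = r^2 * 11 mod 31 = 1^2 * 11 = 1*11 = 11
  bit 1 = 0: r = r^2 mod 31 = 11^2 = 28
  -> A = 28
B = 11^25 mod 31  (bits of 25 = 11001)
  bit 0 = 1: r = r^2 * 11 mod 31 = 1^2 * 11 = 1*11 = 11
  bit 1 = 1: r = r^2 * 11 mod 31 = 11^2 * 11 = 28*11 = 29
  bit 2 = 0: r = r^2 mod 31 = 29^2 = 4
  bit 3 = 0: r = r^2 mod 31 = 4^2 = 16
  bit 4 = 1: r = r^2 * 11 mod 31 = 16^2 * 11 = 8*11 = 26
  -> B = 26
s = B^a = 26^2 mod 31  (bits of 2 = 10)
  bit 0 = 1: r = r^2 * 26 mod 31 = 1^2 * 26 = 1*26 = 26
  bit 1 = 0: r = r^2 mod 31 = 26^2 = 25
  -> s = B^a = 25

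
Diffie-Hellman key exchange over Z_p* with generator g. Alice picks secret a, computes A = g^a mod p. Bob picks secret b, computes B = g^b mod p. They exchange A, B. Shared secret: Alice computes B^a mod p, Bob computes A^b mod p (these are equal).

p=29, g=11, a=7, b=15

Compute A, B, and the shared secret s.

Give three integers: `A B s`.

A = 11^7 mod 29  (bits of 7 = 111)
  bit 0 = 1: r = r^2 * 11 mod 29 = 1^2 * 11 = 1*11 = 11
  bit 1 = 1: r = r^2 * 11 mod 29 = 11^2 * 11 = 5*11 = 26
  bit 2 = 1: r = r^2 * 11 mod 29 = 26^2 * 11 = 9*11 = 12
  -> A = 12
B = 11^15 mod 29  (bits of 15 = 1111)
  bit 0 = 1: r = r^2 * 11 mod 29 = 1^2 * 11 = 1*11 = 11
  bit 1 = 1: r = r^2 * 11 mod 29 = 11^2 * 11 = 5*11 = 26
  bit 2 = 1: r = r^2 * 11 mod 29 = 26^2 * 11 = 9*11 = 12
  bit 3 = 1: r = r^2 * 11 mod 29 = 12^2 * 11 = 28*11 = 18
  -> B = 18
s = B^a = 18^7 mod 29  (bits of 7 = 111)
  bit 0 = 1: r = r^2 * 18 mod 29 = 1^2 * 18 = 1*18 = 18
  bit 1 = 1: r = r^2 * 18 mod 29 = 18^2 * 18 = 5*18 = 3
  bit 2 = 1: r = r^2 * 18 mod 29 = 3^2 * 18 = 9*18 = 17
  -> s = B^a = 17

Answer: 12 18 17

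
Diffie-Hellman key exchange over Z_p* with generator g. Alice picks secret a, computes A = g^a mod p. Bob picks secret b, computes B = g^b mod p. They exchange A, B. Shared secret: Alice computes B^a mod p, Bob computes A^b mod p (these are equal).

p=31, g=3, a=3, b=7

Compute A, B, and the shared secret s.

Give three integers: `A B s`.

A = 3^3 mod 31  (bits of 3 = 11)
  bit 0 = 1: r = r^2 * 3 mod 31 = 1^2 * 3 = 1*3 = 3
  bit 1 = 1: r = r^2 * 3 mod 31 = 3^2 * 3 = 9*3 = 27
  -> A = 27
B = 3^7 mod 31  (bits of 7 = 111)
  bit 0 = 1: r = r^2 * 3 mod 31 = 1^2 * 3 = 1*3 = 3
  bit 1 = 1: r = r^2 * 3 mod 31 = 3^2 * 3 = 9*3 = 27
  bit 2 = 1: r = r^2 * 3 mod 31 = 27^2 * 3 = 16*3 = 17
  -> B = 17
s = B^a = 17^3 mod 31  (bits of 3 = 11)
  bit 0 = 1: r = r^2 * 17 mod 31 = 1^2 * 17 = 1*17 = 17
  bit 1 = 1: r = r^2 * 17 mod 31 = 17^2 * 17 = 10*17 = 15
  -> s = B^a = 15

Answer: 27 17 15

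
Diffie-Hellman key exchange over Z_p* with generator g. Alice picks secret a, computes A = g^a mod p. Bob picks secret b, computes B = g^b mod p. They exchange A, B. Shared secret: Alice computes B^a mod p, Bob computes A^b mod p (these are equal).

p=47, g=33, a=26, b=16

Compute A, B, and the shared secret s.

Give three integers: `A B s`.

Answer: 18 2 8

Derivation:
A = 33^26 mod 47  (bits of 26 = 11010)
  bit 0 = 1: r = r^2 * 33 mod 47 = 1^2 * 33 = 1*33 = 33
  bit 1 = 1: r = r^2 * 33 mod 47 = 33^2 * 33 = 8*33 = 29
  bit 2 = 0: r = r^2 mod 47 = 29^2 = 42
  bit 3 = 1: r = r^2 * 33 mod 47 = 42^2 * 33 = 25*33 = 26
  bit 4 = 0: r = r^2 mod 47 = 26^2 = 18
  -> A = 18
B = 33^16 mod 47  (bits of 16 = 10000)
  bit 0 = 1: r = r^2 * 33 mod 47 = 1^2 * 33 = 1*33 = 33
  bit 1 = 0: r = r^2 mod 47 = 33^2 = 8
  bit 2 = 0: r = r^2 mod 47 = 8^2 = 17
  bit 3 = 0: r = r^2 mod 47 = 17^2 = 7
  bit 4 = 0: r = r^2 mod 47 = 7^2 = 2
  -> B = 2
s = B^a = 2^26 mod 47  (bits of 26 = 11010)
  bit 0 = 1: r = r^2 * 2 mod 47 = 1^2 * 2 = 1*2 = 2
  bit 1 = 1: r = r^2 * 2 mod 47 = 2^2 * 2 = 4*2 = 8
  bit 2 = 0: r = r^2 mod 47 = 8^2 = 17
  bit 3 = 1: r = r^2 * 2 mod 47 = 17^2 * 2 = 7*2 = 14
  bit 4 = 0: r = r^2 mod 47 = 14^2 = 8
  -> s = B^a = 8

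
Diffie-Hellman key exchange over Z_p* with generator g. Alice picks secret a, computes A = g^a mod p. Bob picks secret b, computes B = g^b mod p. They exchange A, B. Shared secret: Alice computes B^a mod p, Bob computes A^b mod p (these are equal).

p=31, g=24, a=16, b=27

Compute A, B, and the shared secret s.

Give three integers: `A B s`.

Answer: 7 15 16

Derivation:
A = 24^16 mod 31  (bits of 16 = 10000)
  bit 0 = 1: r = r^2 * 24 mod 31 = 1^2 * 24 = 1*24 = 24
  bit 1 = 0: r = r^2 mod 31 = 24^2 = 18
  bit 2 = 0: r = r^2 mod 31 = 18^2 = 14
  bit 3 = 0: r = r^2 mod 31 = 14^2 = 10
  bit 4 = 0: r = r^2 mod 31 = 10^2 = 7
  -> A = 7
B = 24^27 mod 31  (bits of 27 = 11011)
  bit 0 = 1: r = r^2 * 24 mod 31 = 1^2 * 24 = 1*24 = 24
  bit 1 = 1: r = r^2 * 24 mod 31 = 24^2 * 24 = 18*24 = 29
  bit 2 = 0: r = r^2 mod 31 = 29^2 = 4
  bit 3 = 1: r = r^2 * 24 mod 31 = 4^2 * 24 = 16*24 = 12
  bit 4 = 1: r = r^2 * 24 mod 31 = 12^2 * 24 = 20*24 = 15
  -> B = 15
s = B^a = 15^16 mod 31  (bits of 16 = 10000)
  bit 0 = 1: r = r^2 * 15 mod 31 = 1^2 * 15 = 1*15 = 15
  bit 1 = 0: r = r^2 mod 31 = 15^2 = 8
  bit 2 = 0: r = r^2 mod 31 = 8^2 = 2
  bit 3 = 0: r = r^2 mod 31 = 2^2 = 4
  bit 4 = 0: r = r^2 mod 31 = 4^2 = 16
  -> s = B^a = 16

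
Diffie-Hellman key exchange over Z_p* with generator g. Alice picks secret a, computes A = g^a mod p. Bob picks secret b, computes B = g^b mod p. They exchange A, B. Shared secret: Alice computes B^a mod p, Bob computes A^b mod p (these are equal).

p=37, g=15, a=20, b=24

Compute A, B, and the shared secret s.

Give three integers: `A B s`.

Answer: 34 10 26

Derivation:
A = 15^20 mod 37  (bits of 20 = 10100)
  bit 0 = 1: r = r^2 * 15 mod 37 = 1^2 * 15 = 1*15 = 15
  bit 1 = 0: r = r^2 mod 37 = 15^2 = 3
  bit 2 = 1: r = r^2 * 15 mod 37 = 3^2 * 15 = 9*15 = 24
  bit 3 = 0: r = r^2 mod 37 = 24^2 = 21
  bit 4 = 0: r = r^2 mod 37 = 21^2 = 34
  -> A = 34
B = 15^24 mod 37  (bits of 24 = 11000)
  bit 0 = 1: r = r^2 * 15 mod 37 = 1^2 * 15 = 1*15 = 15
  bit 1 = 1: r = r^2 * 15 mod 37 = 15^2 * 15 = 3*15 = 8
  bit 2 = 0: r = r^2 mod 37 = 8^2 = 27
  bit 3 = 0: r = r^2 mod 37 = 27^2 = 26
  bit 4 = 0: r = r^2 mod 37 = 26^2 = 10
  -> B = 10
s = B^a = 10^20 mod 37  (bits of 20 = 10100)
  bit 0 = 1: r = r^2 * 10 mod 37 = 1^2 * 10 = 1*10 = 10
  bit 1 = 0: r = r^2 mod 37 = 10^2 = 26
  bit 2 = 1: r = r^2 * 10 mod 37 = 26^2 * 10 = 10*10 = 26
  bit 3 = 0: r = r^2 mod 37 = 26^2 = 10
  bit 4 = 0: r = r^2 mod 37 = 10^2 = 26
  -> s = B^a = 26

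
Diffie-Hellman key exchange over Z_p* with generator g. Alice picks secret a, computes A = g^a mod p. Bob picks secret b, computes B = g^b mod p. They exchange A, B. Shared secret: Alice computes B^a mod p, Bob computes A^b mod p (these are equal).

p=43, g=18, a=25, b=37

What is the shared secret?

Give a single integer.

A = 18^25 mod 43  (bits of 25 = 11001)
  bit 0 = 1: r = r^2 * 18 mod 43 = 1^2 * 18 = 1*18 = 18
  bit 1 = 1: r = r^2 * 18 mod 43 = 18^2 * 18 = 23*18 = 27
  bit 2 = 0: r = r^2 mod 43 = 27^2 = 41
  bit 3 = 0: r = r^2 mod 43 = 41^2 = 4
  bit 4 = 1: r = r^2 * 18 mod 43 = 4^2 * 18 = 16*18 = 30
  -> A = 30
B = 18^37 mod 43  (bits of 37 = 100101)
  bit 0 = 1: r = r^2 * 18 mod 43 = 1^2 * 18 = 1*18 = 18
  bit 1 = 0: r = r^2 mod 43 = 18^2 = 23
  bit 2 = 0: r = r^2 mod 43 = 23^2 = 13
  bit 3 = 1: r = r^2 * 18 mod 43 = 13^2 * 18 = 40*18 = 32
  bit 4 = 0: r = r^2 mod 43 = 32^2 = 35
  bit 5 = 1: r = r^2 * 18 mod 43 = 35^2 * 18 = 21*18 = 34
  -> B = 34
s = B^a = 34^25 mod 43  (bits of 25 = 11001)
  bit 0 = 1: r = r^2 * 34 mod 43 = 1^2 * 34 = 1*34 = 34
  bit 1 = 1: r = r^2 * 34 mod 43 = 34^2 * 34 = 38*34 = 2
  bit 2 = 0: r = r^2 mod 43 = 2^2 = 4
  bit 3 = 0: r = r^2 mod 43 = 4^2 = 16
  bit 4 = 1: r = r^2 * 34 mod 43 = 16^2 * 34 = 41*34 = 18
  -> s = B^a = 18

Answer: 18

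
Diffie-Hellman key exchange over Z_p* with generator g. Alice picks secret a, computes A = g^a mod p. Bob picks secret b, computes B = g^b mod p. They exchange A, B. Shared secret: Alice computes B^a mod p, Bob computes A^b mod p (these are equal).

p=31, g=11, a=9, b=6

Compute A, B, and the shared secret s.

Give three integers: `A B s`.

Answer: 23 4 8

Derivation:
A = 11^9 mod 31  (bits of 9 = 1001)
  bit 0 = 1: r = r^2 * 11 mod 31 = 1^2 * 11 = 1*11 = 11
  bit 1 = 0: r = r^2 mod 31 = 11^2 = 28
  bit 2 = 0: r = r^2 mod 31 = 28^2 = 9
  bit 3 = 1: r = r^2 * 11 mod 31 = 9^2 * 11 = 19*11 = 23
  -> A = 23
B = 11^6 mod 31  (bits of 6 = 110)
  bit 0 = 1: r = r^2 * 11 mod 31 = 1^2 * 11 = 1*11 = 11
  bit 1 = 1: r = r^2 * 11 mod 31 = 11^2 * 11 = 28*11 = 29
  bit 2 = 0: r = r^2 mod 31 = 29^2 = 4
  -> B = 4
s = B^a = 4^9 mod 31  (bits of 9 = 1001)
  bit 0 = 1: r = r^2 * 4 mod 31 = 1^2 * 4 = 1*4 = 4
  bit 1 = 0: r = r^2 mod 31 = 4^2 = 16
  bit 2 = 0: r = r^2 mod 31 = 16^2 = 8
  bit 3 = 1: r = r^2 * 4 mod 31 = 8^2 * 4 = 2*4 = 8
  -> s = B^a = 8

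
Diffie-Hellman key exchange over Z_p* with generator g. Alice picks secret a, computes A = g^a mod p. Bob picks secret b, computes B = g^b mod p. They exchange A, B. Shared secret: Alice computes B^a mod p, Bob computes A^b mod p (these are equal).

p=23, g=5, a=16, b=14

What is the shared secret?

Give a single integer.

A = 5^16 mod 23  (bits of 16 = 10000)
  bit 0 = 1: r = r^2 * 5 mod 23 = 1^2 * 5 = 1*5 = 5
  bit 1 = 0: r = r^2 mod 23 = 5^2 = 2
  bit 2 = 0: r = r^2 mod 23 = 2^2 = 4
  bit 3 = 0: r = r^2 mod 23 = 4^2 = 16
  bit 4 = 0: r = r^2 mod 23 = 16^2 = 3
  -> A = 3
B = 5^14 mod 23  (bits of 14 = 1110)
  bit 0 = 1: r = r^2 * 5 mod 23 = 1^2 * 5 = 1*5 = 5
  bit 1 = 1: r = r^2 * 5 mod 23 = 5^2 * 5 = 2*5 = 10
  bit 2 = 1: r = r^2 * 5 mod 23 = 10^2 * 5 = 8*5 = 17
  bit 3 = 0: r = r^2 mod 23 = 17^2 = 13
  -> B = 13
s = B^a = 13^16 mod 23  (bits of 16 = 10000)
  bit 0 = 1: r = r^2 * 13 mod 23 = 1^2 * 13 = 1*13 = 13
  bit 1 = 0: r = r^2 mod 23 = 13^2 = 8
  bit 2 = 0: r = r^2 mod 23 = 8^2 = 18
  bit 3 = 0: r = r^2 mod 23 = 18^2 = 2
  bit 4 = 0: r = r^2 mod 23 = 2^2 = 4
  -> s = B^a = 4

Answer: 4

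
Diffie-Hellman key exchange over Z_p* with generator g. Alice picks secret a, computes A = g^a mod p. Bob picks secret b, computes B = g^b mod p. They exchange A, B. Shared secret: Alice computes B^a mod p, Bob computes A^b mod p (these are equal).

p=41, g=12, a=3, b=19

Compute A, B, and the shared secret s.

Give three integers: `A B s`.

Answer: 6 17 34

Derivation:
A = 12^3 mod 41  (bits of 3 = 11)
  bit 0 = 1: r = r^2 * 12 mod 41 = 1^2 * 12 = 1*12 = 12
  bit 1 = 1: r = r^2 * 12 mod 41 = 12^2 * 12 = 21*12 = 6
  -> A = 6
B = 12^19 mod 41  (bits of 19 = 10011)
  bit 0 = 1: r = r^2 * 12 mod 41 = 1^2 * 12 = 1*12 = 12
  bit 1 = 0: r = r^2 mod 41 = 12^2 = 21
  bit 2 = 0: r = r^2 mod 41 = 21^2 = 31
  bit 3 = 1: r = r^2 * 12 mod 41 = 31^2 * 12 = 18*12 = 11
  bit 4 = 1: r = r^2 * 12 mod 41 = 11^2 * 12 = 39*12 = 17
  -> B = 17
s = B^a = 17^3 mod 41  (bits of 3 = 11)
  bit 0 = 1: r = r^2 * 17 mod 41 = 1^2 * 17 = 1*17 = 17
  bit 1 = 1: r = r^2 * 17 mod 41 = 17^2 * 17 = 2*17 = 34
  -> s = B^a = 34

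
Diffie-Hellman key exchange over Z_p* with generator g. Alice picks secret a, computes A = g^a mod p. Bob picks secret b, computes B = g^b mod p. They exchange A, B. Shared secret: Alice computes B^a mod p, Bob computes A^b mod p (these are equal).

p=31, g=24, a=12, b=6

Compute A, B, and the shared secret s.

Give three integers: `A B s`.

Answer: 16 4 16

Derivation:
A = 24^12 mod 31  (bits of 12 = 1100)
  bit 0 = 1: r = r^2 * 24 mod 31 = 1^2 * 24 = 1*24 = 24
  bit 1 = 1: r = r^2 * 24 mod 31 = 24^2 * 24 = 18*24 = 29
  bit 2 = 0: r = r^2 mod 31 = 29^2 = 4
  bit 3 = 0: r = r^2 mod 31 = 4^2 = 16
  -> A = 16
B = 24^6 mod 31  (bits of 6 = 110)
  bit 0 = 1: r = r^2 * 24 mod 31 = 1^2 * 24 = 1*24 = 24
  bit 1 = 1: r = r^2 * 24 mod 31 = 24^2 * 24 = 18*24 = 29
  bit 2 = 0: r = r^2 mod 31 = 29^2 = 4
  -> B = 4
s = B^a = 4^12 mod 31  (bits of 12 = 1100)
  bit 0 = 1: r = r^2 * 4 mod 31 = 1^2 * 4 = 1*4 = 4
  bit 1 = 1: r = r^2 * 4 mod 31 = 4^2 * 4 = 16*4 = 2
  bit 2 = 0: r = r^2 mod 31 = 2^2 = 4
  bit 3 = 0: r = r^2 mod 31 = 4^2 = 16
  -> s = B^a = 16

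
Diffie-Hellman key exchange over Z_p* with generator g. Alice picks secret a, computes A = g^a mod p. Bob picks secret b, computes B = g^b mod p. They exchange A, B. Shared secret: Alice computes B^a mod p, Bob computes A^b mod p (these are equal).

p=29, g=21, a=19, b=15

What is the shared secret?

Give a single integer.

Answer: 2

Derivation:
A = 21^19 mod 29  (bits of 19 = 10011)
  bit 0 = 1: r = r^2 * 21 mod 29 = 1^2 * 21 = 1*21 = 21
  bit 1 = 0: r = r^2 mod 29 = 21^2 = 6
  bit 2 = 0: r = r^2 mod 29 = 6^2 = 7
  bit 3 = 1: r = r^2 * 21 mod 29 = 7^2 * 21 = 20*21 = 14
  bit 4 = 1: r = r^2 * 21 mod 29 = 14^2 * 21 = 22*21 = 27
  -> A = 27
B = 21^15 mod 29  (bits of 15 = 1111)
  bit 0 = 1: r = r^2 * 21 mod 29 = 1^2 * 21 = 1*21 = 21
  bit 1 = 1: r = r^2 * 21 mod 29 = 21^2 * 21 = 6*21 = 10
  bit 2 = 1: r = r^2 * 21 mod 29 = 10^2 * 21 = 13*21 = 12
  bit 3 = 1: r = r^2 * 21 mod 29 = 12^2 * 21 = 28*21 = 8
  -> B = 8
s = B^a = 8^19 mod 29  (bits of 19 = 10011)
  bit 0 = 1: r = r^2 * 8 mod 29 = 1^2 * 8 = 1*8 = 8
  bit 1 = 0: r = r^2 mod 29 = 8^2 = 6
  bit 2 = 0: r = r^2 mod 29 = 6^2 = 7
  bit 3 = 1: r = r^2 * 8 mod 29 = 7^2 * 8 = 20*8 = 15
  bit 4 = 1: r = r^2 * 8 mod 29 = 15^2 * 8 = 22*8 = 2
  -> s = B^a = 2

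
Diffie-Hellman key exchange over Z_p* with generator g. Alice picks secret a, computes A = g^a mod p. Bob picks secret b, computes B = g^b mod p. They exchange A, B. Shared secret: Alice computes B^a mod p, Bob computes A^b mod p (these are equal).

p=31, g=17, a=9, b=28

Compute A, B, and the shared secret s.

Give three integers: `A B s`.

Answer: 27 28 2

Derivation:
A = 17^9 mod 31  (bits of 9 = 1001)
  bit 0 = 1: r = r^2 * 17 mod 31 = 1^2 * 17 = 1*17 = 17
  bit 1 = 0: r = r^2 mod 31 = 17^2 = 10
  bit 2 = 0: r = r^2 mod 31 = 10^2 = 7
  bit 3 = 1: r = r^2 * 17 mod 31 = 7^2 * 17 = 18*17 = 27
  -> A = 27
B = 17^28 mod 31  (bits of 28 = 11100)
  bit 0 = 1: r = r^2 * 17 mod 31 = 1^2 * 17 = 1*17 = 17
  bit 1 = 1: r = r^2 * 17 mod 31 = 17^2 * 17 = 10*17 = 15
  bit 2 = 1: r = r^2 * 17 mod 31 = 15^2 * 17 = 8*17 = 12
  bit 3 = 0: r = r^2 mod 31 = 12^2 = 20
  bit 4 = 0: r = r^2 mod 31 = 20^2 = 28
  -> B = 28
s = B^a = 28^9 mod 31  (bits of 9 = 1001)
  bit 0 = 1: r = r^2 * 28 mod 31 = 1^2 * 28 = 1*28 = 28
  bit 1 = 0: r = r^2 mod 31 = 28^2 = 9
  bit 2 = 0: r = r^2 mod 31 = 9^2 = 19
  bit 3 = 1: r = r^2 * 28 mod 31 = 19^2 * 28 = 20*28 = 2
  -> s = B^a = 2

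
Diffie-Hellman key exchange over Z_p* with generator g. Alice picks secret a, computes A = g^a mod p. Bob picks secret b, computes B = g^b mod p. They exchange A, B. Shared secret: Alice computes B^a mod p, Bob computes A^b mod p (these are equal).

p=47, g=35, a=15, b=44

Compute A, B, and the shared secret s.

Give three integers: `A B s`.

Answer: 29 16 28

Derivation:
A = 35^15 mod 47  (bits of 15 = 1111)
  bit 0 = 1: r = r^2 * 35 mod 47 = 1^2 * 35 = 1*35 = 35
  bit 1 = 1: r = r^2 * 35 mod 47 = 35^2 * 35 = 3*35 = 11
  bit 2 = 1: r = r^2 * 35 mod 47 = 11^2 * 35 = 27*35 = 5
  bit 3 = 1: r = r^2 * 35 mod 47 = 5^2 * 35 = 25*35 = 29
  -> A = 29
B = 35^44 mod 47  (bits of 44 = 101100)
  bit 0 = 1: r = r^2 * 35 mod 47 = 1^2 * 35 = 1*35 = 35
  bit 1 = 0: r = r^2 mod 47 = 35^2 = 3
  bit 2 = 1: r = r^2 * 35 mod 47 = 3^2 * 35 = 9*35 = 33
  bit 3 = 1: r = r^2 * 35 mod 47 = 33^2 * 35 = 8*35 = 45
  bit 4 = 0: r = r^2 mod 47 = 45^2 = 4
  bit 5 = 0: r = r^2 mod 47 = 4^2 = 16
  -> B = 16
s = B^a = 16^15 mod 47  (bits of 15 = 1111)
  bit 0 = 1: r = r^2 * 16 mod 47 = 1^2 * 16 = 1*16 = 16
  bit 1 = 1: r = r^2 * 16 mod 47 = 16^2 * 16 = 21*16 = 7
  bit 2 = 1: r = r^2 * 16 mod 47 = 7^2 * 16 = 2*16 = 32
  bit 3 = 1: r = r^2 * 16 mod 47 = 32^2 * 16 = 37*16 = 28
  -> s = B^a = 28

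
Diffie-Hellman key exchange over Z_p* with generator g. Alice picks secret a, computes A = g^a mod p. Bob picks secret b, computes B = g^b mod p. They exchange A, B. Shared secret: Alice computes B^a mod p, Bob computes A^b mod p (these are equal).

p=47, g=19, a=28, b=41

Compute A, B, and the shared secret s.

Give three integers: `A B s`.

Answer: 2 23 25

Derivation:
A = 19^28 mod 47  (bits of 28 = 11100)
  bit 0 = 1: r = r^2 * 19 mod 47 = 1^2 * 19 = 1*19 = 19
  bit 1 = 1: r = r^2 * 19 mod 47 = 19^2 * 19 = 32*19 = 44
  bit 2 = 1: r = r^2 * 19 mod 47 = 44^2 * 19 = 9*19 = 30
  bit 3 = 0: r = r^2 mod 47 = 30^2 = 7
  bit 4 = 0: r = r^2 mod 47 = 7^2 = 2
  -> A = 2
B = 19^41 mod 47  (bits of 41 = 101001)
  bit 0 = 1: r = r^2 * 19 mod 47 = 1^2 * 19 = 1*19 = 19
  bit 1 = 0: r = r^2 mod 47 = 19^2 = 32
  bit 2 = 1: r = r^2 * 19 mod 47 = 32^2 * 19 = 37*19 = 45
  bit 3 = 0: r = r^2 mod 47 = 45^2 = 4
  bit 4 = 0: r = r^2 mod 47 = 4^2 = 16
  bit 5 = 1: r = r^2 * 19 mod 47 = 16^2 * 19 = 21*19 = 23
  -> B = 23
s = B^a = 23^28 mod 47  (bits of 28 = 11100)
  bit 0 = 1: r = r^2 * 23 mod 47 = 1^2 * 23 = 1*23 = 23
  bit 1 = 1: r = r^2 * 23 mod 47 = 23^2 * 23 = 12*23 = 41
  bit 2 = 1: r = r^2 * 23 mod 47 = 41^2 * 23 = 36*23 = 29
  bit 3 = 0: r = r^2 mod 47 = 29^2 = 42
  bit 4 = 0: r = r^2 mod 47 = 42^2 = 25
  -> s = B^a = 25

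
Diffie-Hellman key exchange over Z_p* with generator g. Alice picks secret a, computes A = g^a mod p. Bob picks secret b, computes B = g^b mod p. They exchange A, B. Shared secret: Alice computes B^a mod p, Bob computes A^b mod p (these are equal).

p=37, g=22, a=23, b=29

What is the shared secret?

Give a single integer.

Answer: 15

Derivation:
A = 22^23 mod 37  (bits of 23 = 10111)
  bit 0 = 1: r = r^2 * 22 mod 37 = 1^2 * 22 = 1*22 = 22
  bit 1 = 0: r = r^2 mod 37 = 22^2 = 3
  bit 2 = 1: r = r^2 * 22 mod 37 = 3^2 * 22 = 9*22 = 13
  bit 3 = 1: r = r^2 * 22 mod 37 = 13^2 * 22 = 21*22 = 18
  bit 4 = 1: r = r^2 * 22 mod 37 = 18^2 * 22 = 28*22 = 24
  -> A = 24
B = 22^29 mod 37  (bits of 29 = 11101)
  bit 0 = 1: r = r^2 * 22 mod 37 = 1^2 * 22 = 1*22 = 22
  bit 1 = 1: r = r^2 * 22 mod 37 = 22^2 * 22 = 3*22 = 29
  bit 2 = 1: r = r^2 * 22 mod 37 = 29^2 * 22 = 27*22 = 2
  bit 3 = 0: r = r^2 mod 37 = 2^2 = 4
  bit 4 = 1: r = r^2 * 22 mod 37 = 4^2 * 22 = 16*22 = 19
  -> B = 19
s = B^a = 19^23 mod 37  (bits of 23 = 10111)
  bit 0 = 1: r = r^2 * 19 mod 37 = 1^2 * 19 = 1*19 = 19
  bit 1 = 0: r = r^2 mod 37 = 19^2 = 28
  bit 2 = 1: r = r^2 * 19 mod 37 = 28^2 * 19 = 7*19 = 22
  bit 3 = 1: r = r^2 * 19 mod 37 = 22^2 * 19 = 3*19 = 20
  bit 4 = 1: r = r^2 * 19 mod 37 = 20^2 * 19 = 30*19 = 15
  -> s = B^a = 15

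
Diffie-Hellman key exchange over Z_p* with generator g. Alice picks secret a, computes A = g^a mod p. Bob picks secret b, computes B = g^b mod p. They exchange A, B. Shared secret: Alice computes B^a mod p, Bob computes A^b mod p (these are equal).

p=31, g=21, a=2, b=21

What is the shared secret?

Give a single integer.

Answer: 4

Derivation:
A = 21^2 mod 31  (bits of 2 = 10)
  bit 0 = 1: r = r^2 * 21 mod 31 = 1^2 * 21 = 1*21 = 21
  bit 1 = 0: r = r^2 mod 31 = 21^2 = 7
  -> A = 7
B = 21^21 mod 31  (bits of 21 = 10101)
  bit 0 = 1: r = r^2 * 21 mod 31 = 1^2 * 21 = 1*21 = 21
  bit 1 = 0: r = r^2 mod 31 = 21^2 = 7
  bit 2 = 1: r = r^2 * 21 mod 31 = 7^2 * 21 = 18*21 = 6
  bit 3 = 0: r = r^2 mod 31 = 6^2 = 5
  bit 4 = 1: r = r^2 * 21 mod 31 = 5^2 * 21 = 25*21 = 29
  -> B = 29
s = B^a = 29^2 mod 31  (bits of 2 = 10)
  bit 0 = 1: r = r^2 * 29 mod 31 = 1^2 * 29 = 1*29 = 29
  bit 1 = 0: r = r^2 mod 31 = 29^2 = 4
  -> s = B^a = 4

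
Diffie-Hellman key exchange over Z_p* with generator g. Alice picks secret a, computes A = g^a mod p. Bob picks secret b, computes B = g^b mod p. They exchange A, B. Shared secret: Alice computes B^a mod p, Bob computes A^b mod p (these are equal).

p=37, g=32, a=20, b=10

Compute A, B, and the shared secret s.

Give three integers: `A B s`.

Answer: 12 30 12

Derivation:
A = 32^20 mod 37  (bits of 20 = 10100)
  bit 0 = 1: r = r^2 * 32 mod 37 = 1^2 * 32 = 1*32 = 32
  bit 1 = 0: r = r^2 mod 37 = 32^2 = 25
  bit 2 = 1: r = r^2 * 32 mod 37 = 25^2 * 32 = 33*32 = 20
  bit 3 = 0: r = r^2 mod 37 = 20^2 = 30
  bit 4 = 0: r = r^2 mod 37 = 30^2 = 12
  -> A = 12
B = 32^10 mod 37  (bits of 10 = 1010)
  bit 0 = 1: r = r^2 * 32 mod 37 = 1^2 * 32 = 1*32 = 32
  bit 1 = 0: r = r^2 mod 37 = 32^2 = 25
  bit 2 = 1: r = r^2 * 32 mod 37 = 25^2 * 32 = 33*32 = 20
  bit 3 = 0: r = r^2 mod 37 = 20^2 = 30
  -> B = 30
s = B^a = 30^20 mod 37  (bits of 20 = 10100)
  bit 0 = 1: r = r^2 * 30 mod 37 = 1^2 * 30 = 1*30 = 30
  bit 1 = 0: r = r^2 mod 37 = 30^2 = 12
  bit 2 = 1: r = r^2 * 30 mod 37 = 12^2 * 30 = 33*30 = 28
  bit 3 = 0: r = r^2 mod 37 = 28^2 = 7
  bit 4 = 0: r = r^2 mod 37 = 7^2 = 12
  -> s = B^a = 12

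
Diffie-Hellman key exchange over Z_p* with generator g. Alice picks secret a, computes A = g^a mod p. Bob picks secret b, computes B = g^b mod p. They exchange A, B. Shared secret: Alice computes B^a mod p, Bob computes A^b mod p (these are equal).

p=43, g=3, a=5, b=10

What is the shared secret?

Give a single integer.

Answer: 25

Derivation:
A = 3^5 mod 43  (bits of 5 = 101)
  bit 0 = 1: r = r^2 * 3 mod 43 = 1^2 * 3 = 1*3 = 3
  bit 1 = 0: r = r^2 mod 43 = 3^2 = 9
  bit 2 = 1: r = r^2 * 3 mod 43 = 9^2 * 3 = 38*3 = 28
  -> A = 28
B = 3^10 mod 43  (bits of 10 = 1010)
  bit 0 = 1: r = r^2 * 3 mod 43 = 1^2 * 3 = 1*3 = 3
  bit 1 = 0: r = r^2 mod 43 = 3^2 = 9
  bit 2 = 1: r = r^2 * 3 mod 43 = 9^2 * 3 = 38*3 = 28
  bit 3 = 0: r = r^2 mod 43 = 28^2 = 10
  -> B = 10
s = B^a = 10^5 mod 43  (bits of 5 = 101)
  bit 0 = 1: r = r^2 * 10 mod 43 = 1^2 * 10 = 1*10 = 10
  bit 1 = 0: r = r^2 mod 43 = 10^2 = 14
  bit 2 = 1: r = r^2 * 10 mod 43 = 14^2 * 10 = 24*10 = 25
  -> s = B^a = 25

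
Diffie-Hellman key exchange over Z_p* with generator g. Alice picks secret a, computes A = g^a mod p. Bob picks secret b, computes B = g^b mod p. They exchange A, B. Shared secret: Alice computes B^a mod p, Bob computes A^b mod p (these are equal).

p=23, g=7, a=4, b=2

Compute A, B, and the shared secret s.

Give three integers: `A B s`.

A = 7^4 mod 23  (bits of 4 = 100)
  bit 0 = 1: r = r^2 * 7 mod 23 = 1^2 * 7 = 1*7 = 7
  bit 1 = 0: r = r^2 mod 23 = 7^2 = 3
  bit 2 = 0: r = r^2 mod 23 = 3^2 = 9
  -> A = 9
B = 7^2 mod 23  (bits of 2 = 10)
  bit 0 = 1: r = r^2 * 7 mod 23 = 1^2 * 7 = 1*7 = 7
  bit 1 = 0: r = r^2 mod 23 = 7^2 = 3
  -> B = 3
s = B^a = 3^4 mod 23  (bits of 4 = 100)
  bit 0 = 1: r = r^2 * 3 mod 23 = 1^2 * 3 = 1*3 = 3
  bit 1 = 0: r = r^2 mod 23 = 3^2 = 9
  bit 2 = 0: r = r^2 mod 23 = 9^2 = 12
  -> s = B^a = 12

Answer: 9 3 12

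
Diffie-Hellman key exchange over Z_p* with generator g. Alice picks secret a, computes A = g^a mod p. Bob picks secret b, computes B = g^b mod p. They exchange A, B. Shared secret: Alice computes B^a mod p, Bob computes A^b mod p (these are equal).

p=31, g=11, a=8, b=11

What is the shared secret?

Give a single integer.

A = 11^8 mod 31  (bits of 8 = 1000)
  bit 0 = 1: r = r^2 * 11 mod 31 = 1^2 * 11 = 1*11 = 11
  bit 1 = 0: r = r^2 mod 31 = 11^2 = 28
  bit 2 = 0: r = r^2 mod 31 = 28^2 = 9
  bit 3 = 0: r = r^2 mod 31 = 9^2 = 19
  -> A = 19
B = 11^11 mod 31  (bits of 11 = 1011)
  bit 0 = 1: r = r^2 * 11 mod 31 = 1^2 * 11 = 1*11 = 11
  bit 1 = 0: r = r^2 mod 31 = 11^2 = 28
  bit 2 = 1: r = r^2 * 11 mod 31 = 28^2 * 11 = 9*11 = 6
  bit 3 = 1: r = r^2 * 11 mod 31 = 6^2 * 11 = 5*11 = 24
  -> B = 24
s = B^a = 24^8 mod 31  (bits of 8 = 1000)
  bit 0 = 1: r = r^2 * 24 mod 31 = 1^2 * 24 = 1*24 = 24
  bit 1 = 0: r = r^2 mod 31 = 24^2 = 18
  bit 2 = 0: r = r^2 mod 31 = 18^2 = 14
  bit 3 = 0: r = r^2 mod 31 = 14^2 = 10
  -> s = B^a = 10

Answer: 10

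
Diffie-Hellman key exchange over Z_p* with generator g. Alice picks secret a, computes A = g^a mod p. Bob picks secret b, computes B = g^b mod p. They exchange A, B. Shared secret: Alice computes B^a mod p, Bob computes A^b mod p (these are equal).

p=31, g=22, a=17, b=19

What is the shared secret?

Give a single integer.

Answer: 3

Derivation:
A = 22^17 mod 31  (bits of 17 = 10001)
  bit 0 = 1: r = r^2 * 22 mod 31 = 1^2 * 22 = 1*22 = 22
  bit 1 = 0: r = r^2 mod 31 = 22^2 = 19
  bit 2 = 0: r = r^2 mod 31 = 19^2 = 20
  bit 3 = 0: r = r^2 mod 31 = 20^2 = 28
  bit 4 = 1: r = r^2 * 22 mod 31 = 28^2 * 22 = 9*22 = 12
  -> A = 12
B = 22^19 mod 31  (bits of 19 = 10011)
  bit 0 = 1: r = r^2 * 22 mod 31 = 1^2 * 22 = 1*22 = 22
  bit 1 = 0: r = r^2 mod 31 = 22^2 = 19
  bit 2 = 0: r = r^2 mod 31 = 19^2 = 20
  bit 3 = 1: r = r^2 * 22 mod 31 = 20^2 * 22 = 28*22 = 27
  bit 4 = 1: r = r^2 * 22 mod 31 = 27^2 * 22 = 16*22 = 11
  -> B = 11
s = B^a = 11^17 mod 31  (bits of 17 = 10001)
  bit 0 = 1: r = r^2 * 11 mod 31 = 1^2 * 11 = 1*11 = 11
  bit 1 = 0: r = r^2 mod 31 = 11^2 = 28
  bit 2 = 0: r = r^2 mod 31 = 28^2 = 9
  bit 3 = 0: r = r^2 mod 31 = 9^2 = 19
  bit 4 = 1: r = r^2 * 11 mod 31 = 19^2 * 11 = 20*11 = 3
  -> s = B^a = 3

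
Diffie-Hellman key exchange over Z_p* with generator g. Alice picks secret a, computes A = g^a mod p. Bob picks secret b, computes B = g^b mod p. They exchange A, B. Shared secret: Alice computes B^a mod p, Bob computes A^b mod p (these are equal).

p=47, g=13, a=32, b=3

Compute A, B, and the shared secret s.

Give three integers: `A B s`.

A = 13^32 mod 47  (bits of 32 = 100000)
  bit 0 = 1: r = r^2 * 13 mod 47 = 1^2 * 13 = 1*13 = 13
  bit 1 = 0: r = r^2 mod 47 = 13^2 = 28
  bit 2 = 0: r = r^2 mod 47 = 28^2 = 32
  bit 3 = 0: r = r^2 mod 47 = 32^2 = 37
  bit 4 = 0: r = r^2 mod 47 = 37^2 = 6
  bit 5 = 0: r = r^2 mod 47 = 6^2 = 36
  -> A = 36
B = 13^3 mod 47  (bits of 3 = 11)
  bit 0 = 1: r = r^2 * 13 mod 47 = 1^2 * 13 = 1*13 = 13
  bit 1 = 1: r = r^2 * 13 mod 47 = 13^2 * 13 = 28*13 = 35
  -> B = 35
s = B^a = 35^32 mod 47  (bits of 32 = 100000)
  bit 0 = 1: r = r^2 * 35 mod 47 = 1^2 * 35 = 1*35 = 35
  bit 1 = 0: r = r^2 mod 47 = 35^2 = 3
  bit 2 = 0: r = r^2 mod 47 = 3^2 = 9
  bit 3 = 0: r = r^2 mod 47 = 9^2 = 34
  bit 4 = 0: r = r^2 mod 47 = 34^2 = 28
  bit 5 = 0: r = r^2 mod 47 = 28^2 = 32
  -> s = B^a = 32

Answer: 36 35 32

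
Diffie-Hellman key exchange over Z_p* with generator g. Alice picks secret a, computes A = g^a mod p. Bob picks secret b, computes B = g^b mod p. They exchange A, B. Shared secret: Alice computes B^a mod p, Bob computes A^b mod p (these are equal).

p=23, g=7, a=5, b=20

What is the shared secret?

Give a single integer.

Answer: 16

Derivation:
A = 7^5 mod 23  (bits of 5 = 101)
  bit 0 = 1: r = r^2 * 7 mod 23 = 1^2 * 7 = 1*7 = 7
  bit 1 = 0: r = r^2 mod 23 = 7^2 = 3
  bit 2 = 1: r = r^2 * 7 mod 23 = 3^2 * 7 = 9*7 = 17
  -> A = 17
B = 7^20 mod 23  (bits of 20 = 10100)
  bit 0 = 1: r = r^2 * 7 mod 23 = 1^2 * 7 = 1*7 = 7
  bit 1 = 0: r = r^2 mod 23 = 7^2 = 3
  bit 2 = 1: r = r^2 * 7 mod 23 = 3^2 * 7 = 9*7 = 17
  bit 3 = 0: r = r^2 mod 23 = 17^2 = 13
  bit 4 = 0: r = r^2 mod 23 = 13^2 = 8
  -> B = 8
s = B^a = 8^5 mod 23  (bits of 5 = 101)
  bit 0 = 1: r = r^2 * 8 mod 23 = 1^2 * 8 = 1*8 = 8
  bit 1 = 0: r = r^2 mod 23 = 8^2 = 18
  bit 2 = 1: r = r^2 * 8 mod 23 = 18^2 * 8 = 2*8 = 16
  -> s = B^a = 16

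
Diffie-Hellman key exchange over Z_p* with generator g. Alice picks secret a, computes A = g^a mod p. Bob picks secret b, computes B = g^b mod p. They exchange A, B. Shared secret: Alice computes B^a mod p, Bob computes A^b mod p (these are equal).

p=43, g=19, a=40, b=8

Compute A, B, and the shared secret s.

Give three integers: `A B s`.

A = 19^40 mod 43  (bits of 40 = 101000)
  bit 0 = 1: r = r^2 * 19 mod 43 = 1^2 * 19 = 1*19 = 19
  bit 1 = 0: r = r^2 mod 43 = 19^2 = 17
  bit 2 = 1: r = r^2 * 19 mod 43 = 17^2 * 19 = 31*19 = 30
  bit 3 = 0: r = r^2 mod 43 = 30^2 = 40
  bit 4 = 0: r = r^2 mod 43 = 40^2 = 9
  bit 5 = 0: r = r^2 mod 43 = 9^2 = 38
  -> A = 38
B = 19^8 mod 43  (bits of 8 = 1000)
  bit 0 = 1: r = r^2 * 19 mod 43 = 1^2 * 19 = 1*19 = 19
  bit 1 = 0: r = r^2 mod 43 = 19^2 = 17
  bit 2 = 0: r = r^2 mod 43 = 17^2 = 31
  bit 3 = 0: r = r^2 mod 43 = 31^2 = 15
  -> B = 15
s = B^a = 15^40 mod 43  (bits of 40 = 101000)
  bit 0 = 1: r = r^2 * 15 mod 43 = 1^2 * 15 = 1*15 = 15
  bit 1 = 0: r = r^2 mod 43 = 15^2 = 10
  bit 2 = 1: r = r^2 * 15 mod 43 = 10^2 * 15 = 14*15 = 38
  bit 3 = 0: r = r^2 mod 43 = 38^2 = 25
  bit 4 = 0: r = r^2 mod 43 = 25^2 = 23
  bit 5 = 0: r = r^2 mod 43 = 23^2 = 13
  -> s = B^a = 13

Answer: 38 15 13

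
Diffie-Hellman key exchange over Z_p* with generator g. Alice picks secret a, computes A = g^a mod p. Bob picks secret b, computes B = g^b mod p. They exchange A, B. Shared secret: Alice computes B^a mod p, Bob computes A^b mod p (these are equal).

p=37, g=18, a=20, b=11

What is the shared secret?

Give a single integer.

Answer: 7

Derivation:
A = 18^20 mod 37  (bits of 20 = 10100)
  bit 0 = 1: r = r^2 * 18 mod 37 = 1^2 * 18 = 1*18 = 18
  bit 1 = 0: r = r^2 mod 37 = 18^2 = 28
  bit 2 = 1: r = r^2 * 18 mod 37 = 28^2 * 18 = 7*18 = 15
  bit 3 = 0: r = r^2 mod 37 = 15^2 = 3
  bit 4 = 0: r = r^2 mod 37 = 3^2 = 9
  -> A = 9
B = 18^11 mod 37  (bits of 11 = 1011)
  bit 0 = 1: r = r^2 * 18 mod 37 = 1^2 * 18 = 1*18 = 18
  bit 1 = 0: r = r^2 mod 37 = 18^2 = 28
  bit 2 = 1: r = r^2 * 18 mod 37 = 28^2 * 18 = 7*18 = 15
  bit 3 = 1: r = r^2 * 18 mod 37 = 15^2 * 18 = 3*18 = 17
  -> B = 17
s = B^a = 17^20 mod 37  (bits of 20 = 10100)
  bit 0 = 1: r = r^2 * 17 mod 37 = 1^2 * 17 = 1*17 = 17
  bit 1 = 0: r = r^2 mod 37 = 17^2 = 30
  bit 2 = 1: r = r^2 * 17 mod 37 = 30^2 * 17 = 12*17 = 19
  bit 3 = 0: r = r^2 mod 37 = 19^2 = 28
  bit 4 = 0: r = r^2 mod 37 = 28^2 = 7
  -> s = B^a = 7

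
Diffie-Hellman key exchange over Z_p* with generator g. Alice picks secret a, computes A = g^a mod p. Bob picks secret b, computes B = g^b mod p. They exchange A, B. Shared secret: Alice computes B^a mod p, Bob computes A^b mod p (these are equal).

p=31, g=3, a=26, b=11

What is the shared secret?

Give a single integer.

Answer: 28

Derivation:
A = 3^26 mod 31  (bits of 26 = 11010)
  bit 0 = 1: r = r^2 * 3 mod 31 = 1^2 * 3 = 1*3 = 3
  bit 1 = 1: r = r^2 * 3 mod 31 = 3^2 * 3 = 9*3 = 27
  bit 2 = 0: r = r^2 mod 31 = 27^2 = 16
  bit 3 = 1: r = r^2 * 3 mod 31 = 16^2 * 3 = 8*3 = 24
  bit 4 = 0: r = r^2 mod 31 = 24^2 = 18
  -> A = 18
B = 3^11 mod 31  (bits of 11 = 1011)
  bit 0 = 1: r = r^2 * 3 mod 31 = 1^2 * 3 = 1*3 = 3
  bit 1 = 0: r = r^2 mod 31 = 3^2 = 9
  bit 2 = 1: r = r^2 * 3 mod 31 = 9^2 * 3 = 19*3 = 26
  bit 3 = 1: r = r^2 * 3 mod 31 = 26^2 * 3 = 25*3 = 13
  -> B = 13
s = B^a = 13^26 mod 31  (bits of 26 = 11010)
  bit 0 = 1: r = r^2 * 13 mod 31 = 1^2 * 13 = 1*13 = 13
  bit 1 = 1: r = r^2 * 13 mod 31 = 13^2 * 13 = 14*13 = 27
  bit 2 = 0: r = r^2 mod 31 = 27^2 = 16
  bit 3 = 1: r = r^2 * 13 mod 31 = 16^2 * 13 = 8*13 = 11
  bit 4 = 0: r = r^2 mod 31 = 11^2 = 28
  -> s = B^a = 28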